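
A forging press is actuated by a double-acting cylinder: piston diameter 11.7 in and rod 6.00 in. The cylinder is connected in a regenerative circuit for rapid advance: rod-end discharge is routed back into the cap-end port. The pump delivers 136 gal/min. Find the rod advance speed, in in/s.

In regeneration the rod-end outflow joins the pump flow into the cap end, so the net volume the pump must supply per unit advance equals the rod cross-section area.
Rod cross-section A_rod = π/4 × (6.00 in)² = 28.27 in^2
v = Q_pump / A_rod

v ≈ 18.5 in/s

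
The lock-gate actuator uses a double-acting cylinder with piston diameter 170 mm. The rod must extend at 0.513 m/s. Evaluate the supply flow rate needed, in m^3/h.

Q ≈ 41.9 m^3/h

Cap-side area A_cap = π/4 × (170 mm)² = 22700 mm^2
Q = A × v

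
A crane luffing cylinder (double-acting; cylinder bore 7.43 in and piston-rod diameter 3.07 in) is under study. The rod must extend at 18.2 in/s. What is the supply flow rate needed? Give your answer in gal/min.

Cap-side area A_cap = π/4 × (7.43 in)² = 43.36 in^2
Q = A × v

Q ≈ 205 gal/min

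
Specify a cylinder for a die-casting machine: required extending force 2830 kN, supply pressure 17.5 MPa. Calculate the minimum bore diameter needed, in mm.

D ≈ 454 mm

Extension force acts on the full piston face: F = P × (π/4)D².
D = √(4F / (πP)) = √(4 × 2830 kN / (π × 17.5 MPa))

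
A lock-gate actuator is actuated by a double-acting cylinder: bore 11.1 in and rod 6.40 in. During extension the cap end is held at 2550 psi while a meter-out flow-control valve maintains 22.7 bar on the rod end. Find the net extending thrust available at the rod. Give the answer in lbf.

Cap-side area A_cap = π/4 × (11.1 in)² = 96.77 in^2
Rod-side annular area A_ann = π/4 × (11.1² − 6.40²) = 64.60 in^2
Net thrust = P_cap·A_cap − P_rod·A_ann = 2.468e5 lbf − 21270 lbf

F ≈ 2.25e5 lbf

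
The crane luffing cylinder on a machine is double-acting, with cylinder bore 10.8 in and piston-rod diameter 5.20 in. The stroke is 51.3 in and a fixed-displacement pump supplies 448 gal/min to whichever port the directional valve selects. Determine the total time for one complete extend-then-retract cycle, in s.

Cap-side area A_cap = π/4 × (10.8 in)² = 91.61 in^2
Rod-side annular area A_ann = π/4 × (10.8² − 5.20²) = 70.37 in^2
t_ext = A_cap·L/Q = 2.725 s
t_ret = A_ann·L/Q = 2.093 s
t_cycle = t_ext + t_ret

t ≈ 4.82 s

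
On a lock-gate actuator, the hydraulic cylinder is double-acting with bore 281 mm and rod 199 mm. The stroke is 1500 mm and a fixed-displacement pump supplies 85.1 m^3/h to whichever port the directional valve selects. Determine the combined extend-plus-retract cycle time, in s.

t ≈ 5.90 s

Cap-side area A_cap = π/4 × (281 mm)² = 62020 mm^2
Rod-side annular area A_ann = π/4 × (281² − 199²) = 30910 mm^2
t_ext = A_cap·L/Q = 3.935 s
t_ret = A_ann·L/Q = 1.962 s
t_cycle = t_ext + t_ret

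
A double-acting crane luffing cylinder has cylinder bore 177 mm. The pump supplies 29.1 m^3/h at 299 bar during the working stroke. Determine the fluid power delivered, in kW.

Hydraulic power = P × Q

W ≈ 242 kW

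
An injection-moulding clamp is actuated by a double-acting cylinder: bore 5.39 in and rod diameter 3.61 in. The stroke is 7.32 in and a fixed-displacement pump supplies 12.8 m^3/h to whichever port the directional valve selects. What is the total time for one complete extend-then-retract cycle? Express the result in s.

t ≈ 1.19 s

Cap-side area A_cap = π/4 × (5.39 in)² = 22.82 in^2
Rod-side annular area A_ann = π/4 × (5.39² − 3.61²) = 12.58 in^2
t_ext = A_cap·L/Q = 0.7698 s
t_ret = A_ann·L/Q = 0.4245 s
t_cycle = t_ext + t_ret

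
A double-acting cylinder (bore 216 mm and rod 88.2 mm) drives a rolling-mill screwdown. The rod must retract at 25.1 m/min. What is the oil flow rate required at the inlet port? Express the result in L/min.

Rod-side annular area A_ann = π/4 × (216² − 88.2²) = 30530 mm^2
Q = A × v

Q ≈ 766 L/min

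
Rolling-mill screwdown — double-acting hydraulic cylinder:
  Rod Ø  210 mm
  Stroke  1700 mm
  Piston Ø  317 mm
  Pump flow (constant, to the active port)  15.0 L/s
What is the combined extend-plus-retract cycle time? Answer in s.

t ≈ 14.0 s

Cap-side area A_cap = π/4 × (317 mm)² = 78920 mm^2
Rod-side annular area A_ann = π/4 × (317² − 210²) = 44290 mm^2
t_ext = A_cap·L/Q = 8.945 s
t_ret = A_ann·L/Q = 5.019 s
t_cycle = t_ext + t_ret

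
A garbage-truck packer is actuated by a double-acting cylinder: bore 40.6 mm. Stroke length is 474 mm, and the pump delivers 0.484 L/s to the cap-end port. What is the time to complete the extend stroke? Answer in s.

t ≈ 1.27 s

Cap-side area A_cap = π/4 × (40.6 mm)² = 1295 mm^2
Swept volume V = A × L; t = V / Q = A·L / Q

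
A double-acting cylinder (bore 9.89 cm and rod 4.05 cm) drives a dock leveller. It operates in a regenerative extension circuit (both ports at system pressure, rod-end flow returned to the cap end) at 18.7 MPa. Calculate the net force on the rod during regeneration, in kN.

F ≈ 24.1 kN

With equal pressure on both faces, forces on the annular region cancel; the net push is pressure × rod cross-section.
Rod cross-section A_rod = π/4 × (4.05 cm)² = 12.88 cm^2
F = P × A_rod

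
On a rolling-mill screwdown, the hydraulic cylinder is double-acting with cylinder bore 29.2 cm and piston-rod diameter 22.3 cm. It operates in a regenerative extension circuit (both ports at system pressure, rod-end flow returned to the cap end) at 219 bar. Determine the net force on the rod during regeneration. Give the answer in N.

With equal pressure on both faces, forces on the annular region cancel; the net push is pressure × rod cross-section.
Rod cross-section A_rod = π/4 × (22.3 cm)² = 390.6 cm^2
F = P × A_rod

F ≈ 8.55e5 N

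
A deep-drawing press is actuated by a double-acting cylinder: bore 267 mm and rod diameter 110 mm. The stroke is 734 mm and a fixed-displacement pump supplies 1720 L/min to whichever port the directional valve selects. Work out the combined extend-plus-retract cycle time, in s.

t ≈ 2.62 s

Cap-side area A_cap = π/4 × (267 mm)² = 55990 mm^2
Rod-side annular area A_ann = π/4 × (267² − 110²) = 46490 mm^2
t_ext = A_cap·L/Q = 1.434 s
t_ret = A_ann·L/Q = 1.190 s
t_cycle = t_ext + t_ret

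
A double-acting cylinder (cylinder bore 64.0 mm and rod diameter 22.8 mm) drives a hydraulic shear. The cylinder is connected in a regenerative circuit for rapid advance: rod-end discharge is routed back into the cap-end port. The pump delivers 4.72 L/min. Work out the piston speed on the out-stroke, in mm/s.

In regeneration the rod-end outflow joins the pump flow into the cap end, so the net volume the pump must supply per unit advance equals the rod cross-section area.
Rod cross-section A_rod = π/4 × (22.8 mm)² = 408.3 mm^2
v = Q_pump / A_rod

v ≈ 193 mm/s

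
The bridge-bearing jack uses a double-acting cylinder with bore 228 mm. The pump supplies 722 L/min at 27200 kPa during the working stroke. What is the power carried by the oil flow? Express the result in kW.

W ≈ 327 kW

Hydraulic power = P × Q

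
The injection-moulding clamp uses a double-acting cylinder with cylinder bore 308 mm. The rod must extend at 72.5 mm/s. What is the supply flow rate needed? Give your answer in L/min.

Cap-side area A_cap = π/4 × (308 mm)² = 74510 mm^2
Q = A × v

Q ≈ 324 L/min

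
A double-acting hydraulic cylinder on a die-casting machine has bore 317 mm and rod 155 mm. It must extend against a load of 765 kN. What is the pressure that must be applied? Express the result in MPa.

Cap-side area A_cap = π/4 × (317 mm)² = 78920 mm^2
P = F / A = 765 kN / A

P ≈ 9.69 MPa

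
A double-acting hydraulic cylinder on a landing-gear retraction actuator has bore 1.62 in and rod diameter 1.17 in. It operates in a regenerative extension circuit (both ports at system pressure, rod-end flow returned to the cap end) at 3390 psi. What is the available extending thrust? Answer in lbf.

F ≈ 3640 lbf

With equal pressure on both faces, forces on the annular region cancel; the net push is pressure × rod cross-section.
Rod cross-section A_rod = π/4 × (1.17 in)² = 1.075 in^2
F = P × A_rod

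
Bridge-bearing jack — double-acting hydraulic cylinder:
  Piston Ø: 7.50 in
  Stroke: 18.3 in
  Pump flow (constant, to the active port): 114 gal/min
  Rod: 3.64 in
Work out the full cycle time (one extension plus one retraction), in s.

t ≈ 3.25 s

Cap-side area A_cap = π/4 × (7.50 in)² = 44.18 in^2
Rod-side annular area A_ann = π/4 × (7.50² − 3.64²) = 33.77 in^2
t_ext = A_cap·L/Q = 1.842 s
t_ret = A_ann·L/Q = 1.408 s
t_cycle = t_ext + t_ret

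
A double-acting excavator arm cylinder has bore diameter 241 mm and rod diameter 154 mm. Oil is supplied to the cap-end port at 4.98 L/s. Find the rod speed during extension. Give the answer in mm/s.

Cap-side area A_cap = π/4 × (241 mm)² = 45620 mm^2
v = Q / A

v ≈ 109 mm/s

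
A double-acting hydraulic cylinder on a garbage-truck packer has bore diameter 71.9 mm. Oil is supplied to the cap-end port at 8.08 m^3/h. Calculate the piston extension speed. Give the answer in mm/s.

v ≈ 553 mm/s

Cap-side area A_cap = π/4 × (71.9 mm)² = 4060 mm^2
v = Q / A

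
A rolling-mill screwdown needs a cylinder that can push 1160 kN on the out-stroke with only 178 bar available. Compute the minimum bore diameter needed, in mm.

D ≈ 288 mm

Extension force acts on the full piston face: F = P × (π/4)D².
D = √(4F / (πP)) = √(4 × 1160 kN / (π × 178 bar))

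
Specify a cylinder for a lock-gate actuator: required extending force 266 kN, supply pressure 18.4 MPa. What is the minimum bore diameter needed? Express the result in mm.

D ≈ 136 mm

Extension force acts on the full piston face: F = P × (π/4)D².
D = √(4F / (πP)) = √(4 × 266 kN / (π × 18.4 MPa))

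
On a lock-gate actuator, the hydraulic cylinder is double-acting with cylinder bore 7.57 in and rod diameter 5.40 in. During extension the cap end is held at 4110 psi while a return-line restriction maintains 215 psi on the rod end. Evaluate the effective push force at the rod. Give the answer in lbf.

F ≈ 1.80e5 lbf

Cap-side area A_cap = π/4 × (7.57 in)² = 45.01 in^2
Rod-side annular area A_ann = π/4 × (7.57² − 5.40²) = 22.10 in^2
Net thrust = P_cap·A_cap − P_rod·A_ann = 1.850e5 lbf − 4753 lbf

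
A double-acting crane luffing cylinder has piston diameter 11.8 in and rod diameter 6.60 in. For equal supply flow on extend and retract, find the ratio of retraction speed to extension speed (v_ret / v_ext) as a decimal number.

Cap-side area A_cap = π/4 × (11.8 in)² = 109.4 in^2
Rod-side annular area A_ann = π/4 × (11.8² − 6.60²) = 75.15 in^2
For equal Q, v ∝ 1/A, so v_ret/v_ext = A_cap/A_ann.

v_ret/v_ext ≈ 1.46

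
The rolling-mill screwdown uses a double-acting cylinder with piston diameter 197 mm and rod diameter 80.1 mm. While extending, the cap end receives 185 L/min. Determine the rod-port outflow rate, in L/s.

Cap-side area A_cap = π/4 × (197 mm)² = 30480 mm^2
Rod-side annular area A_ann = π/4 × (197² − 80.1²) = 25440 mm^2
Piston speed v = Q_in/A_cap; rod-end outflow Q_out = v × A_ann = Q_in × A_ann/A_cap.

Q_out ≈ 2.57 L/s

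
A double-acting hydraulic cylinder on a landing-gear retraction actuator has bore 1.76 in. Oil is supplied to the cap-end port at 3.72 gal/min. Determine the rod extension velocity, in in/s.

v ≈ 5.89 in/s

Cap-side area A_cap = π/4 × (1.76 in)² = 2.433 in^2
v = Q / A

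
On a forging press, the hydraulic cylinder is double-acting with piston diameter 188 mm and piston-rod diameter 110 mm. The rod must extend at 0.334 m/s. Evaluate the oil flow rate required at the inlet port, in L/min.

Cap-side area A_cap = π/4 × (188 mm)² = 27760 mm^2
Q = A × v

Q ≈ 556 L/min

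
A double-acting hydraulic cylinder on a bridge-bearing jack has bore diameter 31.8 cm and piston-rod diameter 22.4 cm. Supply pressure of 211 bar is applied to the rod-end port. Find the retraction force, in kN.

F ≈ 844 kN

Rod-side annular area A_ann = π/4 × (31.8² − 22.4²) = 400.1 cm^2
On retraction the pressure acts on the annular area (bore minus rod).
F = P × A_ann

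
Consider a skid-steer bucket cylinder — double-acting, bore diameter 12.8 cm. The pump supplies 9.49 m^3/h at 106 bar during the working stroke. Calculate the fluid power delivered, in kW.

Hydraulic power = P × Q

W ≈ 27.9 kW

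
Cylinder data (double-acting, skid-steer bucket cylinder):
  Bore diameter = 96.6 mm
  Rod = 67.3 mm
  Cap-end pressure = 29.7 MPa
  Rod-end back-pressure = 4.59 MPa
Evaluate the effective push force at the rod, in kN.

F ≈ 200 kN

Cap-side area A_cap = π/4 × (96.6 mm)² = 7329 mm^2
Rod-side annular area A_ann = π/4 × (96.6² − 67.3²) = 3772 mm^2
Net thrust = P_cap·A_cap − P_rod·A_ann = 217.7 kN − 17.31 kN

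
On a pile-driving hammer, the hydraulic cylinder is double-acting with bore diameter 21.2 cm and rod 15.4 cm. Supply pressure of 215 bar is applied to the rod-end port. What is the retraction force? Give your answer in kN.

Rod-side annular area A_ann = π/4 × (21.2² − 15.4²) = 166.7 cm^2
On retraction the pressure acts on the annular area (bore minus rod).
F = P × A_ann

F ≈ 358 kN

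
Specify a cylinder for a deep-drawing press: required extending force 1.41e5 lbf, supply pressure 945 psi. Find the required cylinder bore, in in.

Extension force acts on the full piston face: F = P × (π/4)D².
D = √(4F / (πP)) = √(4 × 1.41e5 lbf / (π × 945 psi))

D ≈ 13.8 in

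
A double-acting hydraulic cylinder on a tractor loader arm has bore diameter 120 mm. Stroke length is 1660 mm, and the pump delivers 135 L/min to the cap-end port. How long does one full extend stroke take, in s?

Cap-side area A_cap = π/4 × (120 mm)² = 11310 mm^2
Swept volume V = A × L; t = V / Q = A·L / Q

t ≈ 8.34 s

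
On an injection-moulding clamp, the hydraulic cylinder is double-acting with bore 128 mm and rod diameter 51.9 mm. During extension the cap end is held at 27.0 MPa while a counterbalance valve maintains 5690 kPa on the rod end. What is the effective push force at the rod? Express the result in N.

Cap-side area A_cap = π/4 × (128 mm)² = 12870 mm^2
Rod-side annular area A_ann = π/4 × (128² − 51.9²) = 10750 mm^2
Net thrust = P_cap·A_cap − P_rod·A_ann = 3.474e5 N − 61180 N

F ≈ 2.86e5 N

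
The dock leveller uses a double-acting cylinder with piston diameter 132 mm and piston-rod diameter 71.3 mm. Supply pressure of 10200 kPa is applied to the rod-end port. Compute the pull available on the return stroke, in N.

F ≈ 98900 N

Rod-side annular area A_ann = π/4 × (132² − 71.3²) = 9692 mm^2
On retraction the pressure acts on the annular area (bore minus rod).
F = P × A_ann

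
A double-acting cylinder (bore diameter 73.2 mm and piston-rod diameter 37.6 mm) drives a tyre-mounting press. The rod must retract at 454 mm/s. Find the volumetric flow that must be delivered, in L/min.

Rod-side annular area A_ann = π/4 × (73.2² − 37.6²) = 3098 mm^2
Q = A × v

Q ≈ 84.4 L/min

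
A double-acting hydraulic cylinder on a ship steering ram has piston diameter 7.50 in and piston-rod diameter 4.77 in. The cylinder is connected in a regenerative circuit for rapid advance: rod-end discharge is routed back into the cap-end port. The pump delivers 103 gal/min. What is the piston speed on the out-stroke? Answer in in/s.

In regeneration the rod-end outflow joins the pump flow into the cap end, so the net volume the pump must supply per unit advance equals the rod cross-section area.
Rod cross-section A_rod = π/4 × (4.77 in)² = 17.87 in^2
v = Q_pump / A_rod

v ≈ 22.2 in/s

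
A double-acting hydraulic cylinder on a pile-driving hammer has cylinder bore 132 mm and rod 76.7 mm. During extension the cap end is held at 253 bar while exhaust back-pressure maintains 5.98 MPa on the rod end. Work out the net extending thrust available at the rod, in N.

F ≈ 2.92e5 N

Cap-side area A_cap = π/4 × (132 mm)² = 13680 mm^2
Rod-side annular area A_ann = π/4 × (132² − 76.7²) = 9064 mm^2
Net thrust = P_cap·A_cap − P_rod·A_ann = 3.462e5 N − 54200 N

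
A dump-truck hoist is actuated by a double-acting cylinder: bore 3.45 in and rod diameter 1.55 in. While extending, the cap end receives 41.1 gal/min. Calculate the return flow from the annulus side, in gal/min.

Cap-side area A_cap = π/4 × (3.45 in)² = 9.348 in^2
Rod-side annular area A_ann = π/4 × (3.45² − 1.55²) = 7.461 in^2
Piston speed v = Q_in/A_cap; rod-end outflow Q_out = v × A_ann = Q_in × A_ann/A_cap.

Q_out ≈ 32.8 gal/min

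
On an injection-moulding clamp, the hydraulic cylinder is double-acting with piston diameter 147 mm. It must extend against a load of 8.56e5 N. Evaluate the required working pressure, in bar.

Cap-side area A_cap = π/4 × (147 mm)² = 16970 mm^2
P = F / A = 8.56e5 N / A

P ≈ 504 bar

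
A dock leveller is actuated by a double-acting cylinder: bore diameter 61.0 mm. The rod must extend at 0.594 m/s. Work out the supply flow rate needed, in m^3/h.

Q ≈ 6.25 m^3/h

Cap-side area A_cap = π/4 × (61.0 mm)² = 2922 mm^2
Q = A × v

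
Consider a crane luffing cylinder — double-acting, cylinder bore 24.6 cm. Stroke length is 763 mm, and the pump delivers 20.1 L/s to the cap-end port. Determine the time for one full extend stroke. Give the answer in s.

t ≈ 1.80 s

Cap-side area A_cap = π/4 × (24.6 cm)² = 475.3 cm^2
Swept volume V = A × L; t = V / Q = A·L / Q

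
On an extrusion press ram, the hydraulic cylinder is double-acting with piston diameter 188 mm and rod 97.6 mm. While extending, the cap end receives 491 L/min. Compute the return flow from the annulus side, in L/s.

Q_out ≈ 5.98 L/s

Cap-side area A_cap = π/4 × (188 mm)² = 27760 mm^2
Rod-side annular area A_ann = π/4 × (188² − 97.6²) = 20280 mm^2
Piston speed v = Q_in/A_cap; rod-end outflow Q_out = v × A_ann = Q_in × A_ann/A_cap.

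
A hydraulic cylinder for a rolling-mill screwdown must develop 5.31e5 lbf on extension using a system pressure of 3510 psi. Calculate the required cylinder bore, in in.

Extension force acts on the full piston face: F = P × (π/4)D².
D = √(4F / (πP)) = √(4 × 5.31e5 lbf / (π × 3510 psi))

D ≈ 13.9 in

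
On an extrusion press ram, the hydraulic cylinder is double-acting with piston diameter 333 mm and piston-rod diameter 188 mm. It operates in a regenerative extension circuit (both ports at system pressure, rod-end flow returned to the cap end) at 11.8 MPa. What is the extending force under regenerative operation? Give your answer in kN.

F ≈ 328 kN

With equal pressure on both faces, forces on the annular region cancel; the net push is pressure × rod cross-section.
Rod cross-section A_rod = π/4 × (188 mm)² = 27760 mm^2
F = P × A_rod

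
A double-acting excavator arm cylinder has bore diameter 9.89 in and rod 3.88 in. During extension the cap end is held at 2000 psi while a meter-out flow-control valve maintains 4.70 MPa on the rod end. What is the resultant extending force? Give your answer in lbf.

Cap-side area A_cap = π/4 × (9.89 in)² = 76.82 in^2
Rod-side annular area A_ann = π/4 × (9.89² − 3.88²) = 65.00 in^2
Net thrust = P_cap·A_cap − P_rod·A_ann = 1.536e5 lbf − 44310 lbf

F ≈ 1.09e5 lbf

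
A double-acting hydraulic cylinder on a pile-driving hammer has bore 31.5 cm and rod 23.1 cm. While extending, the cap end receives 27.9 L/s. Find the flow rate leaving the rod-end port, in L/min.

Cap-side area A_cap = π/4 × (31.5 cm)² = 779.3 cm^2
Rod-side annular area A_ann = π/4 × (31.5² − 23.1²) = 360.2 cm^2
Piston speed v = Q_in/A_cap; rod-end outflow Q_out = v × A_ann = Q_in × A_ann/A_cap.

Q_out ≈ 774 L/min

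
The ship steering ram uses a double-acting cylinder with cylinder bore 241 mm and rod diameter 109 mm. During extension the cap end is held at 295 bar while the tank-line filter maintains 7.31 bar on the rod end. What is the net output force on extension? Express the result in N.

F ≈ 1.32e6 N

Cap-side area A_cap = π/4 × (241 mm)² = 45620 mm^2
Rod-side annular area A_ann = π/4 × (241² − 109²) = 36290 mm^2
Net thrust = P_cap·A_cap − P_rod·A_ann = 1.346e6 N − 26520 N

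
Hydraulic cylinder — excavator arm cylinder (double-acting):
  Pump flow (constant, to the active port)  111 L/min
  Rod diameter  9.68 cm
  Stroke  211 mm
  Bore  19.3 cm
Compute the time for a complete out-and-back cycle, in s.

t ≈ 5.83 s

Cap-side area A_cap = π/4 × (19.3 cm)² = 292.6 cm^2
Rod-side annular area A_ann = π/4 × (19.3² − 9.68²) = 219.0 cm^2
t_ext = A_cap·L/Q = 3.337 s
t_ret = A_ann·L/Q = 2.497 s
t_cycle = t_ext + t_ret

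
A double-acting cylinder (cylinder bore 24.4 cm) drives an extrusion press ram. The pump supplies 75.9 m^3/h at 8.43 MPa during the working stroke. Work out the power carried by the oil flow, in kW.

Hydraulic power = P × Q

W ≈ 178 kW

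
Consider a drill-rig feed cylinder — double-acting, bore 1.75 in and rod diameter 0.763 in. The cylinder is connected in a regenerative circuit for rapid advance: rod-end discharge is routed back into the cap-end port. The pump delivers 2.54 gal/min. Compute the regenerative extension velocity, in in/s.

In regeneration the rod-end outflow joins the pump flow into the cap end, so the net volume the pump must supply per unit advance equals the rod cross-section area.
Rod cross-section A_rod = π/4 × (0.763 in)² = 0.4572 in^2
v = Q_pump / A_rod

v ≈ 21.4 in/s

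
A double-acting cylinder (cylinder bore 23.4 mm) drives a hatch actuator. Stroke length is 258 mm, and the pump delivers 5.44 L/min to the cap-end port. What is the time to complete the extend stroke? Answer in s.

Cap-side area A_cap = π/4 × (23.4 mm)² = 430.1 mm^2
Swept volume V = A × L; t = V / Q = A·L / Q

t ≈ 1.22 s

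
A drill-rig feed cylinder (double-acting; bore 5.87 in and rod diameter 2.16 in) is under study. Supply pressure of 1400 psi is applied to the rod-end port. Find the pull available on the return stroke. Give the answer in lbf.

F ≈ 32800 lbf

Rod-side annular area A_ann = π/4 × (5.87² − 2.16²) = 23.40 in^2
On retraction the pressure acts on the annular area (bore minus rod).
F = P × A_ann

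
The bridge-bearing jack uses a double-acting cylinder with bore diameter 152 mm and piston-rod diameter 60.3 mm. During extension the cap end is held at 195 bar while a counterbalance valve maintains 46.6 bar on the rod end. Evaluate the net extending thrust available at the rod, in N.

F ≈ 2.83e5 N

Cap-side area A_cap = π/4 × (152 mm)² = 18150 mm^2
Rod-side annular area A_ann = π/4 × (152² − 60.3²) = 15290 mm^2
Net thrust = P_cap·A_cap − P_rod·A_ann = 3.538e5 N − 71250 N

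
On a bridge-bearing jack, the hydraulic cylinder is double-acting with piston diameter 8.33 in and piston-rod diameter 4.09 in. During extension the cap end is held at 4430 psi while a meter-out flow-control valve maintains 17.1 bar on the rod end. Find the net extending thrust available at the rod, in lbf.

Cap-side area A_cap = π/4 × (8.33 in)² = 54.50 in^2
Rod-side annular area A_ann = π/4 × (8.33² − 4.09²) = 41.36 in^2
Net thrust = P_cap·A_cap − P_rod·A_ann = 2.414e5 lbf − 10260 lbf

F ≈ 2.31e5 lbf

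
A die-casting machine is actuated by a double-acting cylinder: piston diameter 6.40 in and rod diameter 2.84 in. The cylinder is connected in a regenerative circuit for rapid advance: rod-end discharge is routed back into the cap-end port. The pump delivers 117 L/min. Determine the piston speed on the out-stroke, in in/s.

In regeneration the rod-end outflow joins the pump flow into the cap end, so the net volume the pump must supply per unit advance equals the rod cross-section area.
Rod cross-section A_rod = π/4 × (2.84 in)² = 6.335 in^2
v = Q_pump / A_rod

v ≈ 18.8 in/s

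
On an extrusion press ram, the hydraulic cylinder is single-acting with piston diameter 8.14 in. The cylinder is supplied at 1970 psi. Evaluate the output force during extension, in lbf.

F ≈ 1.03e5 lbf

Cap-side area A_cap = π/4 × (8.14 in)² = 52.04 in^2
F = P × A_cap = 1970 psi × A_cap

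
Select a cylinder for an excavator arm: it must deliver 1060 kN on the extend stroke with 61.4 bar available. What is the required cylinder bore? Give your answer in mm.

D ≈ 469 mm

Extension force acts on the full piston face: F = P × (π/4)D².
D = √(4F / (πP)) = √(4 × 1060 kN / (π × 61.4 bar))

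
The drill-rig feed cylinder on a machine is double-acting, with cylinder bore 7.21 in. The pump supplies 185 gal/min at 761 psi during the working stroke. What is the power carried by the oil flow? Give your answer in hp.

W ≈ 82.1 hp

Hydraulic power = P × Q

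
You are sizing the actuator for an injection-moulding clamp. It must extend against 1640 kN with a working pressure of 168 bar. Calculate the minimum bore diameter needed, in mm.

Extension force acts on the full piston face: F = P × (π/4)D².
D = √(4F / (πP)) = √(4 × 1640 kN / (π × 168 bar))

D ≈ 353 mm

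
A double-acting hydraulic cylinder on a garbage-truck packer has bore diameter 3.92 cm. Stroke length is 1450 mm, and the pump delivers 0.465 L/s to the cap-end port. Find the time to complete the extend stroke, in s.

Cap-side area A_cap = π/4 × (3.92 cm)² = 12.07 cm^2
Swept volume V = A × L; t = V / Q = A·L / Q

t ≈ 3.76 s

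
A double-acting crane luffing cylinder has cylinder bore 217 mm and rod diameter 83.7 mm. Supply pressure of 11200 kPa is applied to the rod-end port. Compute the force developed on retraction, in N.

F ≈ 3.53e5 N

Rod-side annular area A_ann = π/4 × (217² − 83.7²) = 31480 mm^2
On retraction the pressure acts on the annular area (bore minus rod).
F = P × A_ann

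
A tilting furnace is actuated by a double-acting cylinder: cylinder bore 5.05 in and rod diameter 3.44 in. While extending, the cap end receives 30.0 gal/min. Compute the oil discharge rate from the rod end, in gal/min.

Cap-side area A_cap = π/4 × (5.05 in)² = 20.03 in^2
Rod-side annular area A_ann = π/4 × (5.05² − 3.44²) = 10.74 in^2
Piston speed v = Q_in/A_cap; rod-end outflow Q_out = v × A_ann = Q_in × A_ann/A_cap.

Q_out ≈ 16.1 gal/min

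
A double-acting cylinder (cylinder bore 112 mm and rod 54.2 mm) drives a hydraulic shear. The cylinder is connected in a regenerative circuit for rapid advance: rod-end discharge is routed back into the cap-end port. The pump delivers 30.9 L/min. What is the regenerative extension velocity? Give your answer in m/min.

v ≈ 13.4 m/min

In regeneration the rod-end outflow joins the pump flow into the cap end, so the net volume the pump must supply per unit advance equals the rod cross-section area.
Rod cross-section A_rod = π/4 × (54.2 mm)² = 2307 mm^2
v = Q_pump / A_rod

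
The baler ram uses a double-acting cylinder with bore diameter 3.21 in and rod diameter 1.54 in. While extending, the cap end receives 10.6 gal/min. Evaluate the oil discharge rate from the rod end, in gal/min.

Q_out ≈ 8.16 gal/min

Cap-side area A_cap = π/4 × (3.21 in)² = 8.093 in^2
Rod-side annular area A_ann = π/4 × (3.21² − 1.54²) = 6.230 in^2
Piston speed v = Q_in/A_cap; rod-end outflow Q_out = v × A_ann = Q_in × A_ann/A_cap.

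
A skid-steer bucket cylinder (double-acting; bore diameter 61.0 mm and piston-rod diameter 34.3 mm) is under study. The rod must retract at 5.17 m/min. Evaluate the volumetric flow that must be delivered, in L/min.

Rod-side annular area A_ann = π/4 × (61.0² − 34.3²) = 1998 mm^2
Q = A × v

Q ≈ 10.3 L/min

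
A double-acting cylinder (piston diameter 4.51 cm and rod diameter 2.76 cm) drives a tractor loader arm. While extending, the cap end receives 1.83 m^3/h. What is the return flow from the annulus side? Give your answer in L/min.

Q_out ≈ 19.1 L/min

Cap-side area A_cap = π/4 × (4.51 cm)² = 15.98 cm^2
Rod-side annular area A_ann = π/4 × (4.51² − 2.76²) = 9.992 cm^2
Piston speed v = Q_in/A_cap; rod-end outflow Q_out = v × A_ann = Q_in × A_ann/A_cap.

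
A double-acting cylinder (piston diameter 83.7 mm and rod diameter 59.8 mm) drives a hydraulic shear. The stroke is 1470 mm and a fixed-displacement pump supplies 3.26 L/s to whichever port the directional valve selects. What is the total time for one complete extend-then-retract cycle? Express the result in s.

t ≈ 3.70 s

Cap-side area A_cap = π/4 × (83.7 mm)² = 5502 mm^2
Rod-side annular area A_ann = π/4 × (83.7² − 59.8²) = 2694 mm^2
t_ext = A_cap·L/Q = 2.481 s
t_ret = A_ann·L/Q = 1.215 s
t_cycle = t_ext + t_ret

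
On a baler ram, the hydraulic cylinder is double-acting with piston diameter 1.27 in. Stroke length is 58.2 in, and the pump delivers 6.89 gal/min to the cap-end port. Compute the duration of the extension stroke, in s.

t ≈ 2.78 s

Cap-side area A_cap = π/4 × (1.27 in)² = 1.267 in^2
Swept volume V = A × L; t = V / Q = A·L / Q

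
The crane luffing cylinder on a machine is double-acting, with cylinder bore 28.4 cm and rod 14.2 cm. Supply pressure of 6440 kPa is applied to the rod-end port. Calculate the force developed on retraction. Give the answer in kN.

Rod-side annular area A_ann = π/4 × (28.4² − 14.2²) = 475.1 cm^2
On retraction the pressure acts on the annular area (bore minus rod).
F = P × A_ann

F ≈ 306 kN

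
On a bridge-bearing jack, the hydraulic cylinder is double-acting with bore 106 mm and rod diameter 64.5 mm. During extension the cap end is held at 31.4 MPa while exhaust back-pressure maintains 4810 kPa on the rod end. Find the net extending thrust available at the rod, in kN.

F ≈ 250 kN

Cap-side area A_cap = π/4 × (106 mm)² = 8825 mm^2
Rod-side annular area A_ann = π/4 × (106² − 64.5²) = 5557 mm^2
Net thrust = P_cap·A_cap − P_rod·A_ann = 277.1 kN − 26.73 kN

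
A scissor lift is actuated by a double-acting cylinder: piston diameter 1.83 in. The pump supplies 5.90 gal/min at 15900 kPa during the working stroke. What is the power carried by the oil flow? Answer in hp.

Hydraulic power = P × Q

W ≈ 7.94 hp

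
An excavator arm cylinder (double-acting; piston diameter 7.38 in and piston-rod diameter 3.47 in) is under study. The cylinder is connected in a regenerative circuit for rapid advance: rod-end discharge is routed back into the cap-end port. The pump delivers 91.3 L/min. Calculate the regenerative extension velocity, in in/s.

In regeneration the rod-end outflow joins the pump flow into the cap end, so the net volume the pump must supply per unit advance equals the rod cross-section area.
Rod cross-section A_rod = π/4 × (3.47 in)² = 9.457 in^2
v = Q_pump / A_rod

v ≈ 9.82 in/s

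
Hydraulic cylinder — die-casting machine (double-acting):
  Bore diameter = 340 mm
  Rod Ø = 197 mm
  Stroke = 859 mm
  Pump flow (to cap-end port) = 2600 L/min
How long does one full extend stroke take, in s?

t ≈ 1.80 s

Cap-side area A_cap = π/4 × (340 mm)² = 90790 mm^2
Swept volume V = A × L; t = V / Q = A·L / Q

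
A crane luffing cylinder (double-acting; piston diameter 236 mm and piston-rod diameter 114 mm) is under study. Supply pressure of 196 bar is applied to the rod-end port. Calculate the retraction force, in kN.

F ≈ 657 kN

Rod-side annular area A_ann = π/4 × (236² − 114²) = 33540 mm^2
On retraction the pressure acts on the annular area (bore minus rod).
F = P × A_ann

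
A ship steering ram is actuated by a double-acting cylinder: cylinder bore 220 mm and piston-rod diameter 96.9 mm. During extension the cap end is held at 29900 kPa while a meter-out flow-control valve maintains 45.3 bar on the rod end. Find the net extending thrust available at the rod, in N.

Cap-side area A_cap = π/4 × (220 mm)² = 38010 mm^2
Rod-side annular area A_ann = π/4 × (220² − 96.9²) = 30640 mm^2
Net thrust = P_cap·A_cap − P_rod·A_ann = 1.137e6 N − 1.388e5 N

F ≈ 9.98e5 N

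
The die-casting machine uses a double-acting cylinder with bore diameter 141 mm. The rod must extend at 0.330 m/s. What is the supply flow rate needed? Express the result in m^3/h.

Cap-side area A_cap = π/4 × (141 mm)² = 15610 mm^2
Q = A × v

Q ≈ 18.6 m^3/h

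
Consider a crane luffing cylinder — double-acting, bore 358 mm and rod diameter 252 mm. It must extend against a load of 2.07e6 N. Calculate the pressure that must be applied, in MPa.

Cap-side area A_cap = π/4 × (358 mm)² = 1.007e5 mm^2
P = F / A = 2.07e6 N / A

P ≈ 20.6 MPa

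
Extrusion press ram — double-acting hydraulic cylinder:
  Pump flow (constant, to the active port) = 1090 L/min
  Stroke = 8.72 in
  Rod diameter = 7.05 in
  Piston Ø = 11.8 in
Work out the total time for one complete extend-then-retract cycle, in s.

Cap-side area A_cap = π/4 × (11.8 in)² = 109.4 in^2
Rod-side annular area A_ann = π/4 × (11.8² − 7.05²) = 70.32 in^2
t_ext = A_cap·L/Q = 0.8602 s
t_ret = A_ann·L/Q = 0.5531 s
t_cycle = t_ext + t_ret

t ≈ 1.41 s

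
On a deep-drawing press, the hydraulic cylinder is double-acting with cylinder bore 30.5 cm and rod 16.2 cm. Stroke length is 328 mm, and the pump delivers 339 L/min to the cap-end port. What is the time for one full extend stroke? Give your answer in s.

t ≈ 4.24 s

Cap-side area A_cap = π/4 × (30.5 cm)² = 730.6 cm^2
Swept volume V = A × L; t = V / Q = A·L / Q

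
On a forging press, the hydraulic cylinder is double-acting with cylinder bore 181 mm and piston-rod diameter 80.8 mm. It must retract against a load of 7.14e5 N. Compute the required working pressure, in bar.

P ≈ 347 bar

Rod-side annular area A_ann = π/4 × (181² − 80.8²) = 20600 mm^2
Retraction: pressure acts on the annular area.
P = F / A = 7.14e5 N / A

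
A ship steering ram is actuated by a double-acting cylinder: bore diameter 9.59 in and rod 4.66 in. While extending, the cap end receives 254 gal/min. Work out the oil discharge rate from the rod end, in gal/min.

Cap-side area A_cap = π/4 × (9.59 in)² = 72.23 in^2
Rod-side annular area A_ann = π/4 × (9.59² − 4.66²) = 55.18 in^2
Piston speed v = Q_in/A_cap; rod-end outflow Q_out = v × A_ann = Q_in × A_ann/A_cap.

Q_out ≈ 194 gal/min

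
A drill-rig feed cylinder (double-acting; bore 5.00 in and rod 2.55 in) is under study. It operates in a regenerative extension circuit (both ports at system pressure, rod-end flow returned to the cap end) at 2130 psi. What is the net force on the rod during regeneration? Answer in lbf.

With equal pressure on both faces, forces on the annular region cancel; the net push is pressure × rod cross-section.
Rod cross-section A_rod = π/4 × (2.55 in)² = 5.107 in^2
F = P × A_rod

F ≈ 10900 lbf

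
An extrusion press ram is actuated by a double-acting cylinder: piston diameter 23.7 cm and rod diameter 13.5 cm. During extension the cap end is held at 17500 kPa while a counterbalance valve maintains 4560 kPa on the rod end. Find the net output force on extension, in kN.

F ≈ 636 kN

Cap-side area A_cap = π/4 × (23.7 cm)² = 441.2 cm^2
Rod-side annular area A_ann = π/4 × (23.7² − 13.5²) = 298.0 cm^2
Net thrust = P_cap·A_cap − P_rod·A_ann = 772.0 kN − 135.9 kN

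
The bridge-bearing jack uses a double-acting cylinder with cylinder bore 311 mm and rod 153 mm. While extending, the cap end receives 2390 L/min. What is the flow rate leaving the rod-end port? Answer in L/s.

Q_out ≈ 30.2 L/s

Cap-side area A_cap = π/4 × (311 mm)² = 75960 mm^2
Rod-side annular area A_ann = π/4 × (311² − 153²) = 57580 mm^2
Piston speed v = Q_in/A_cap; rod-end outflow Q_out = v × A_ann = Q_in × A_ann/A_cap.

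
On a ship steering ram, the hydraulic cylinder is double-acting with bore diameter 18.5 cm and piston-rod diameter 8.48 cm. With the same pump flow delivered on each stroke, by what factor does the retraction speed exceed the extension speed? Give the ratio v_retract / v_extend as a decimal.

v_ret/v_ext ≈ 1.27

Cap-side area A_cap = π/4 × (18.5 cm)² = 268.8 cm^2
Rod-side annular area A_ann = π/4 × (18.5² − 8.48²) = 212.3 cm^2
For equal Q, v ∝ 1/A, so v_ret/v_ext = A_cap/A_ann.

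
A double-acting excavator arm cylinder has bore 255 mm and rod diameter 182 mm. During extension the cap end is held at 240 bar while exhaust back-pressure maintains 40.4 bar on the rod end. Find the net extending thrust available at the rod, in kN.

Cap-side area A_cap = π/4 × (255 mm)² = 51070 mm^2
Rod-side annular area A_ann = π/4 × (255² − 182²) = 25050 mm^2
Net thrust = P_cap·A_cap − P_rod·A_ann = 1226 kN − 101.2 kN

F ≈ 1120 kN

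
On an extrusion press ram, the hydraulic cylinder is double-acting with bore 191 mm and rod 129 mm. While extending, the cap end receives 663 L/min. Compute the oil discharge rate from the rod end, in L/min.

Q_out ≈ 361 L/min

Cap-side area A_cap = π/4 × (191 mm)² = 28650 mm^2
Rod-side annular area A_ann = π/4 × (191² − 129²) = 15580 mm^2
Piston speed v = Q_in/A_cap; rod-end outflow Q_out = v × A_ann = Q_in × A_ann/A_cap.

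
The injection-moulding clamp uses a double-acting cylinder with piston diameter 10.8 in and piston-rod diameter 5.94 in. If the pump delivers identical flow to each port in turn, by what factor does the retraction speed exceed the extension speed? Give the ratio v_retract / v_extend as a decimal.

Cap-side area A_cap = π/4 × (10.8 in)² = 91.61 in^2
Rod-side annular area A_ann = π/4 × (10.8² − 5.94²) = 63.90 in^2
For equal Q, v ∝ 1/A, so v_ret/v_ext = A_cap/A_ann.

v_ret/v_ext ≈ 1.43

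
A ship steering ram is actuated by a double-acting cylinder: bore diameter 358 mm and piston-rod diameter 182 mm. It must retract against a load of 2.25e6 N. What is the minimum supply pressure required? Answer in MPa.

Rod-side annular area A_ann = π/4 × (358² − 182²) = 74640 mm^2
Retraction: pressure acts on the annular area.
P = F / A = 2.25e6 N / A

P ≈ 30.1 MPa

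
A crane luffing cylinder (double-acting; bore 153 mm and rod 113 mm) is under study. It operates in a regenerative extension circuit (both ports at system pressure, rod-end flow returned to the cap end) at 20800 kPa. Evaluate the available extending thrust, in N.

With equal pressure on both faces, forces on the annular region cancel; the net push is pressure × rod cross-section.
Rod cross-section A_rod = π/4 × (113 mm)² = 10030 mm^2
F = P × A_rod

F ≈ 2.09e5 N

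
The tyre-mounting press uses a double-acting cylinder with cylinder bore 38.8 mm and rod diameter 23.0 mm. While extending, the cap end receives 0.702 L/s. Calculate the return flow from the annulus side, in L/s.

Q_out ≈ 0.455 L/s

Cap-side area A_cap = π/4 × (38.8 mm)² = 1182 mm^2
Rod-side annular area A_ann = π/4 × (38.8² − 23.0²) = 766.9 mm^2
Piston speed v = Q_in/A_cap; rod-end outflow Q_out = v × A_ann = Q_in × A_ann/A_cap.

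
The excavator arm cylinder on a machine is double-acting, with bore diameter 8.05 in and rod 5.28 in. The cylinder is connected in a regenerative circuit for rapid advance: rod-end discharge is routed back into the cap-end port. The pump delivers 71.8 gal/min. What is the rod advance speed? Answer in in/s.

v ≈ 12.6 in/s

In regeneration the rod-end outflow joins the pump flow into the cap end, so the net volume the pump must supply per unit advance equals the rod cross-section area.
Rod cross-section A_rod = π/4 × (5.28 in)² = 21.90 in^2
v = Q_pump / A_rod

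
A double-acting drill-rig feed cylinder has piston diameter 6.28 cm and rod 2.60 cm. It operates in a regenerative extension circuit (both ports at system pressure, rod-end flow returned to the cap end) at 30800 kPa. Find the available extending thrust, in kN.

F ≈ 16.4 kN

With equal pressure on both faces, forces on the annular region cancel; the net push is pressure × rod cross-section.
Rod cross-section A_rod = π/4 × (2.60 cm)² = 5.309 cm^2
F = P × A_rod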